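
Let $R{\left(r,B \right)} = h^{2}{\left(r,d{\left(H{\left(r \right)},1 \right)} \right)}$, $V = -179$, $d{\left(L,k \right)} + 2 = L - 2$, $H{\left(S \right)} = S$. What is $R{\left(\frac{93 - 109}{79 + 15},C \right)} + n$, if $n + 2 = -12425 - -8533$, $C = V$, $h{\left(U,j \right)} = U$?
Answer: $- \frac{8601782}{2209} \approx -3894.0$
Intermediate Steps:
$d{\left(L,k \right)} = -4 + L$ ($d{\left(L,k \right)} = -2 + \left(L - 2\right) = -2 + \left(-2 + L\right) = -4 + L$)
$C = -179$
$n = -3894$ ($n = -2 - 3892 = -3894$)
$R{\left(r,B \right)} = r^{2}$
$R{\left(\frac{93 - 109}{79 + 15},C \right)} + n = \left(\frac{93 - 109}{79 + 15}\right)^{2} - 3894 = \left(- \frac{16}{94}\right)^{2} - 3894 = \left(\left(-16\right) \frac{1}{94}\right)^{2} - 3894 = \left(- \frac{8}{47}\right)^{2} - 3894 = \frac{64}{2209} - 3894 = - \frac{8601782}{2209}$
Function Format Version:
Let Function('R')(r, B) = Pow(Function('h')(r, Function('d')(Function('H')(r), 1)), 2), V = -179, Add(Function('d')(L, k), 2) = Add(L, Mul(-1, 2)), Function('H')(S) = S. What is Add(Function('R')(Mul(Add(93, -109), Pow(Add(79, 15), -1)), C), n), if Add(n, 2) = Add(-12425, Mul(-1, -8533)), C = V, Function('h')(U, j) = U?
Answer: Rational(-8601782, 2209) ≈ -3894.0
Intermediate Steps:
Function('d')(L, k) = Add(-4, L) (Function('d')(L, k) = Add(-2, Add(L, Mul(-1, 2))) = Add(-2, Add(L, -2)) = Add(-2, Add(-2, L)) = Add(-4, L))
C = -179
n = -3894 (n = Add(-2, Add(-12425, Mul(-1, -8533))) = Add(-2, Add(-12425, 8533)) = Add(-2, -3892) = -3894)
Function('R')(r, B) = Pow(r, 2)
Add(Function('R')(Mul(Add(93, -109), Pow(Add(79, 15), -1)), C), n) = Add(Pow(Mul(Add(93, -109), Pow(Add(79, 15), -1)), 2), -3894) = Add(Pow(Mul(-16, Pow(94, -1)), 2), -3894) = Add(Pow(Mul(-16, Rational(1, 94)), 2), -3894) = Add(Pow(Rational(-8, 47), 2), -3894) = Add(Rational(64, 2209), -3894) = Rational(-8601782, 2209)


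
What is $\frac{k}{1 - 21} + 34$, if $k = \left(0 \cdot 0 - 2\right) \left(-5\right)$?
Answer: $\frac{67}{2} \approx 33.5$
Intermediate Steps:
$k = 10$ ($k = \left(0 - 2\right) \left(-5\right) = \left(-2\right) \left(-5\right) = 10$)
$\frac{k}{1 - 21} + 34 = \frac{10}{1 - 21} + 34 = \frac{10}{-20} + 34 = 10 \left(- \frac{1}{20}\right) + 34 = - \frac{1}{2} + 34 = \frac{67}{2}$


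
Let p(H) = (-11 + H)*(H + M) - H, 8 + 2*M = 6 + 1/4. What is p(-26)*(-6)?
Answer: -24489/4 ≈ -6122.3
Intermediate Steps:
M = -7/8 (M = -4 + (6 + 1/4)/2 = -4 + (1/2)*(25/4) = -4 + 25/8 = -7/8 ≈ -0.87500)
p(H) = -H + (-11 + H)*(-7/8 + H) (p(H) = (-11 + H)*(H - 7/8) - H = (-11 + H)*(-7/8 + H) - H = -H + (-11 + H)*(-7/8 + H))
p(-26)*(-6) = (77/8 + (-26)**2 - 103/8*(-26))*(-6) = (77/8 + 676 + 1339/4)*(-6) = (8163/8)*(-6) = -24489/4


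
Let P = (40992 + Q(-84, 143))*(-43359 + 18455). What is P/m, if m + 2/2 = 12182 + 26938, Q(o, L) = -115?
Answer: -1018000808/39119 ≈ -26023.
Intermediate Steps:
m = 39119 (m = -1 + (12182 + 26938) = -1 + 39120 = 39119)
P = -1018000808 (P = (40992 - 115)*(-43359 + 18455) = 40877*(-24904) = -1018000808)
P/m = -1018000808/39119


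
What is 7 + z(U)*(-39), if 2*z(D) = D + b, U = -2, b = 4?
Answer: -32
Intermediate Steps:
z(D) = 2 + D/2 (z(D) = (D + 4)/2 = (4 + D)/2 = 2 + D/2)
7 + z(U)*(-39) = 7 + (2 + (½)*(-2))*(-39) = 7 + (2 - 1)*(-39) = 7 + 1*(-39) = 7 - 39 = -32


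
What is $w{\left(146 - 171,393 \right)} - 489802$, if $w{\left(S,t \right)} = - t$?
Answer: $-490195$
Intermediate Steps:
$w{\left(146 - 171,393 \right)} - 489802 = \left(-1\right) 393 - 489802 = -393 - 489802 = -490195$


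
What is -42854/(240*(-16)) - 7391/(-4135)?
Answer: 20558273/1587840 ≈ 12.947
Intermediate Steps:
-42854/(240*(-16)) - 7391/(-4135) = -42854/(-3840) - 7391*(-1/4135) = -42854*(-1/3840) + 7391/4135 = 21427/1920 + 7391/4135 = 20558273/1587840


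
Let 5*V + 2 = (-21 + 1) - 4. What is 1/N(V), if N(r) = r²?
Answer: 25/676 ≈ 0.036982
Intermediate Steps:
V = -26/5 (V = -⅖ + ((-21 + 1) - 4)/5 = -⅖ + (-20 - 4)/5 = -⅖ + (⅕)*(-24) = -⅖ - 24/5 = -26/5 ≈ -5.2000)
1/N(V) = 1/((-26/5)²) = 1/(676/25) = 25/676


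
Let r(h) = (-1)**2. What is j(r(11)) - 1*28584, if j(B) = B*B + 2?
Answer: -28581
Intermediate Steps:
r(h) = 1
j(B) = 2 + B**2 (j(B) = B**2 + 2 = 2 + B**2)
j(r(11)) - 1*28584 = (2 + 1**2) - 1*28584 = (2 + 1) - 28584 = 3 - 28584 = -28581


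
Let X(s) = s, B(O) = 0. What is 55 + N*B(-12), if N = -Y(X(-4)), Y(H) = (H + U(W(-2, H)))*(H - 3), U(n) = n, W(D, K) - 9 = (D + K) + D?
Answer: 55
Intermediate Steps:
W(D, K) = 9 + K + 2*D (W(D, K) = 9 + ((D + K) + D) = 9 + (K + 2*D) = 9 + K + 2*D)
Y(H) = (-3 + H)*(5 + 2*H) (Y(H) = (H + (9 + H + 2*(-2)))*(H - 3) = (H + (9 + H - 4))*(-3 + H) = (H + (5 + H))*(-3 + H) = (5 + 2*H)*(-3 + H) = (-3 + H)*(5 + 2*H))
N = -21 (N = -(-15 - 1*(-4) + 2*(-4)²) = -(-15 + 4 + 2*16) = -(-15 + 4 + 32) = -1*21 = -21)
55 + N*B(-12) = 55 - 21*0 = 55 + 0 = 55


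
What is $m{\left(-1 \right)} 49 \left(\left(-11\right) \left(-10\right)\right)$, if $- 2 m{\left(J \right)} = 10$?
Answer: $-26950$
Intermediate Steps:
$m{\left(J \right)} = -5$ ($m{\left(J \right)} = \left(- \frac{1}{2}\right) 10 = -5$)
$m{\left(-1 \right)} 49 \left(\left(-11\right) \left(-10\right)\right) = \left(-5\right) 49 \left(\left(-11\right) \left(-10\right)\right) = \left(-245\right) 110 = -26950$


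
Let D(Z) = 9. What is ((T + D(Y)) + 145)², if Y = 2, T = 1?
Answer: 24025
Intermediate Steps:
((T + D(Y)) + 145)² = ((1 + 9) + 145)² = (10 + 145)² = 155² = 24025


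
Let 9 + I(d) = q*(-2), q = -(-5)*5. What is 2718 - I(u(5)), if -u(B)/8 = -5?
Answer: 2777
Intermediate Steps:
u(B) = 40 (u(B) = -8*(-5) = 40)
q = 25 (q = -5*(-5) = 25)
I(d) = -59 (I(d) = -9 + 25*(-2) = -9 - 50 = -59)
2718 - I(u(5)) = 2718 - 1*(-59) = 2718 + 59 = 2777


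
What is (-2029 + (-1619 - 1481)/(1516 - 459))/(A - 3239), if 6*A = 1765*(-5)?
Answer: 12886518/29869763 ≈ 0.43142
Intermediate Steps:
A = -8825/6 (A = (1765*(-5))/6 = (1/6)*(-8825) = -8825/6 ≈ -1470.8)
(-2029 + (-1619 - 1481)/(1516 - 459))/(A - 3239) = (-2029 + (-1619 - 1481)/(1516 - 459))/(-8825/6 - 3239) = (-2029 - 3100/1057)/(-28259/6) = (-2029 - 3100*1/1057)*(-6/28259) = (-2029 - 3100/1057)*(-6/28259) = -2147753/1057*(-6/28259) = 12886518/29869763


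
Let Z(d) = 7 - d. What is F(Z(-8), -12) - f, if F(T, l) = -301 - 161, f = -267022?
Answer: 266560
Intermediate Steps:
F(T, l) = -462
F(Z(-8), -12) - f = -462 - 1*(-267022) = -462 + 267022 = 266560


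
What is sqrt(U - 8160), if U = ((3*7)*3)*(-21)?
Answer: I*sqrt(9483) ≈ 97.381*I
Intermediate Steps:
U = -1323 (U = (21*3)*(-21) = 63*(-21) = -1323)
sqrt(U - 8160) = sqrt(-1323 - 8160) = sqrt(-9483) = I*sqrt(9483)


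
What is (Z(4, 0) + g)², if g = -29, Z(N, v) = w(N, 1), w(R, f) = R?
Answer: 625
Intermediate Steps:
Z(N, v) = N
(Z(4, 0) + g)² = (4 - 29)² = (-25)² = 625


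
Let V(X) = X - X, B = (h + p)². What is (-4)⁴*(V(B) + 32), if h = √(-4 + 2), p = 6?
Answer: 8192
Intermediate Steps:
h = I*√2 (h = √(-2) = I*√2 ≈ 1.4142*I)
B = (6 + I*√2)² (B = (I*√2 + 6)² = (6 + I*√2)² ≈ 34.0 + 16.971*I)
V(X) = 0
(-4)⁴*(V(B) + 32) = (-4)⁴*(0 + 32) = 256*32 = 8192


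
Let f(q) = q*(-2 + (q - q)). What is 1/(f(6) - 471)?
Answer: -1/483 ≈ -0.0020704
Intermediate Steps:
f(q) = -2*q (f(q) = q*(-2 + 0) = q*(-2) = -2*q)
1/(f(6) - 471) = 1/(-2*6 - 471) = 1/(-12 - 471) = 1/(-483) = -1/483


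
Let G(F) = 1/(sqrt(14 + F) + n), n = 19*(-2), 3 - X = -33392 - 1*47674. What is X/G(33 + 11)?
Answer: -3080622 + 81069*sqrt(58) ≈ -2.4632e+6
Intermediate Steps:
X = 81069 (X = 3 - (-33392 - 1*47674) = 3 - (-33392 - 47674) = 3 - 1*(-81066) = 3 + 81066 = 81069)
n = -38
G(F) = 1/(-38 + sqrt(14 + F)) (G(F) = 1/(sqrt(14 + F) - 38) = 1/(-38 + sqrt(14 + F)))
X/G(33 + 11) = 81069/(1/(-38 + sqrt(14 + (33 + 11)))) = 81069/(1/(-38 + sqrt(14 + 44))) = 81069/(1/(-38 + sqrt(58))) = 81069*(-38 + sqrt(58)) = -3080622 + 81069*sqrt(58)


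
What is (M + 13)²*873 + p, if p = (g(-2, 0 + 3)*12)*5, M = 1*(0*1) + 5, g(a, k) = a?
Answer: 282732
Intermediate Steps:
M = 5 (M = 1*0 + 5 = 0 + 5 = 5)
p = -120 (p = -2*12*5 = -24*5 = -120)
(M + 13)²*873 + p = (5 + 13)²*873 - 120 = 18²*873 - 120 = 324*873 - 120 = 282852 - 120 = 282732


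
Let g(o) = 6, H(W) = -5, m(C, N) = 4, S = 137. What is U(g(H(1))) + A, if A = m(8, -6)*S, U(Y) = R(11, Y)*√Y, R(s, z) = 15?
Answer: 548 + 15*√6 ≈ 584.74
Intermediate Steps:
U(Y) = 15*√Y
A = 548 (A = 4*137 = 548)
U(g(H(1))) + A = 15*√6 + 548 = 548 + 15*√6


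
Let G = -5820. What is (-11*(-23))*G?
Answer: -1472460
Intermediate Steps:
(-11*(-23))*G = -11*(-23)*(-5820) = 253*(-5820) = -1472460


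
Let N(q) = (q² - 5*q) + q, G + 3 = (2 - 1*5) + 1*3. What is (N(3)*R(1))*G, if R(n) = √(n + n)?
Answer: 9*√2 ≈ 12.728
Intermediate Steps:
G = -3 (G = -3 + ((2 - 1*5) + 1*3) = -3 + ((2 - 5) + 3) = -3 + (-3 + 3) = -3 + 0 = -3)
R(n) = √2*√n (R(n) = √(2*n) = √2*√n)
N(q) = q² - 4*q
(N(3)*R(1))*G = ((3*(-4 + 3))*(√2*√1))*(-3) = ((3*(-1))*(√2*1))*(-3) = -3*√2*(-3) = 9*√2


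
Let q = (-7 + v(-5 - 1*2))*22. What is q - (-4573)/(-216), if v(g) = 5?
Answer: -14077/216 ≈ -65.171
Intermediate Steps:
q = -44 (q = (-7 + 5)*22 = -2*22 = -44)
q - (-4573)/(-216) = -44 - (-4573)/(-216) = -44 - (-4573)*(-1)/216 = -44 - 1*4573/216 = -44 - 4573/216 = -14077/216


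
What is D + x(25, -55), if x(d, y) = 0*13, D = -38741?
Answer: -38741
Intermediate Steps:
x(d, y) = 0
D + x(25, -55) = -38741 + 0 = -38741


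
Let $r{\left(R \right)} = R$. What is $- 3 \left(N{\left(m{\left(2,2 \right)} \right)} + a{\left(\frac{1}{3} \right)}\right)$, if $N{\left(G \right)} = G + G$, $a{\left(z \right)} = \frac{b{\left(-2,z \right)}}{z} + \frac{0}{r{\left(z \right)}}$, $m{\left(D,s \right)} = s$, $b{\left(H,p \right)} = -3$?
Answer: $15$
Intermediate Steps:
$a{\left(z \right)} = - \frac{3}{z}$ ($a{\left(z \right)} = - \frac{3}{z} + \frac{0}{z} = - \frac{3}{z} + 0 = - \frac{3}{z}$)
$N{\left(G \right)} = 2 G$
$- 3 \left(N{\left(m{\left(2,2 \right)} \right)} + a{\left(\frac{1}{3} \right)}\right) = - 3 \left(2 \cdot 2 - \frac{3}{\frac{1}{3}}\right) = - 3 \left(4 - 3 \frac{1}{\frac{1}{3}}\right) = - 3 \left(4 - 9\right) = \left(-3\right) \left(-5\right) = 15$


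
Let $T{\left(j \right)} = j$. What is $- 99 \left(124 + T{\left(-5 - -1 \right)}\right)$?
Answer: $-11880$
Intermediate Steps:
$- 99 \left(124 + T{\left(-5 - -1 \right)}\right) = - 99 \left(124 - 4\right) = \left(-99\right) 120 = -11880$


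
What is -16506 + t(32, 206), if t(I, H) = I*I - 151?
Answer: -15633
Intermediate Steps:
t(I, H) = -151 + I² (t(I, H) = I² - 151 = -151 + I²)
-16506 + t(32, 206) = -16506 + (-151 + 32²) = -16506 + (-151 + 1024) = -16506 + 873 = -15633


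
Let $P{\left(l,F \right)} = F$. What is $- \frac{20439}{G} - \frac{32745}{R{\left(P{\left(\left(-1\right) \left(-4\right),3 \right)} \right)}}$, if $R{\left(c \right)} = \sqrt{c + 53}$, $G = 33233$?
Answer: $- \frac{20439}{33233} - \frac{32745 \sqrt{14}}{28} \approx -4376.4$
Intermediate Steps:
$R{\left(c \right)} = \sqrt{53 + c}$
$- \frac{20439}{G} - \frac{32745}{R{\left(P{\left(\left(-1\right) \left(-4\right),3 \right)} \right)}} = - \frac{20439}{33233} - \frac{32745}{\sqrt{53 + 3}} = \left(-20439\right) \frac{1}{33233} - \frac{32745}{\sqrt{56}} = - \frac{20439}{33233} - \frac{32745}{2 \sqrt{14}} = - \frac{20439}{33233} - 32745 \frac{\sqrt{14}}{28} = - \frac{20439}{33233} - \frac{32745 \sqrt{14}}{28}$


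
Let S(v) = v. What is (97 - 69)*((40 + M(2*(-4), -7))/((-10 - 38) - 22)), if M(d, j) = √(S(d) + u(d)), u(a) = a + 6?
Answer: -16 - 2*I*√10/5 ≈ -16.0 - 1.2649*I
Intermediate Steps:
u(a) = 6 + a
M(d, j) = √(6 + 2*d) (M(d, j) = √(d + (6 + d)) = √(6 + 2*d))
(97 - 69)*((40 + M(2*(-4), -7))/((-10 - 38) - 22)) = (97 - 69)*((40 + √(6 + 2*(2*(-4))))/((-10 - 38) - 22)) = 28*((40 + √(6 + 2*(-8)))/(-48 - 22)) = 28*((40 + √(6 - 16))/(-70)) = 28*((40 + √(-10))*(-1/70)) = 28*((40 + I*√10)*(-1/70)) = 28*(-4/7 - I*√10/70) = -16 - 2*I*√10/5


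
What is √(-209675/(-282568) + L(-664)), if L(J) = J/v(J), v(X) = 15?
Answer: I*√1156689769290/163020 ≈ 6.5973*I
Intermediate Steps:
L(J) = J/15
√(-209675/(-282568) + L(-664)) = √(-209675/(-282568) + (1/15)*(-664)) = √(-209675*(-1/282568) - 664/15) = √(209675/282568 - 664/15) = √(-184480027/4238520) = I*√1156689769290/163020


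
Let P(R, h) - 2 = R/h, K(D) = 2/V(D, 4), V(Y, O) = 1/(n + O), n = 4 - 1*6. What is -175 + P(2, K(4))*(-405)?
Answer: -2375/2 ≈ -1187.5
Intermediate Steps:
n = -2 (n = 4 - 6 = -2)
V(Y, O) = 1/(-2 + O)
K(D) = 4 (K(D) = 2/(1/(-2 + 4)) = 2/(1/2) = 2/(½) = 2*2 = 4)
P(R, h) = 2 + R/h
-175 + P(2, K(4))*(-405) = -175 + (2 + 2/4)*(-405) = -175 + (2 + 2*(¼))*(-405) = -175 + (2 + ½)*(-405) = -175 + (5/2)*(-405) = -175 - 2025/2 = -2375/2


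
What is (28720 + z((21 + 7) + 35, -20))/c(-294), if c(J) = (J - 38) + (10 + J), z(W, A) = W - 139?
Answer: -93/2 ≈ -46.500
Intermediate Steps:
z(W, A) = -139 + W
c(J) = -28 + 2*J (c(J) = (-38 + J) + (10 + J) = -28 + 2*J)
(28720 + z((21 + 7) + 35, -20))/c(-294) = (28720 + (-139 + ((21 + 7) + 35)))/(-28 + 2*(-294)) = (28720 + (-139 + (28 + 35)))/(-28 - 588) = (28720 + (-139 + 63))/(-616) = (28720 - 76)*(-1/616) = 28644*(-1/616) = -93/2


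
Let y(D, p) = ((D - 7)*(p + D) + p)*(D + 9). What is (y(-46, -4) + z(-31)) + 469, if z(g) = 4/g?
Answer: -3020427/31 ≈ -97433.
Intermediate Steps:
y(D, p) = (9 + D)*(p + (-7 + D)*(D + p)) (y(D, p) = ((-7 + D)*(D + p) + p)*(9 + D) = (p + (-7 + D)*(D + p))*(9 + D) = (9 + D)*(p + (-7 + D)*(D + p)))
(y(-46, -4) + z(-31)) + 469 = (((-46)³ - 63*(-46) - 54*(-4) + 2*(-46)² - 4*(-46)² + 3*(-46)*(-4)) + 4/(-31)) + 469 = ((-97336 + 2898 + 216 + 2*2116 - 4*2116 + 552) + 4*(-1/31)) + 469 = ((-97336 + 2898 + 216 + 4232 - 8464 + 552) - 4/31) + 469 = (-97902 - 4/31) + 469 = -3034966/31 + 469 = -3020427/31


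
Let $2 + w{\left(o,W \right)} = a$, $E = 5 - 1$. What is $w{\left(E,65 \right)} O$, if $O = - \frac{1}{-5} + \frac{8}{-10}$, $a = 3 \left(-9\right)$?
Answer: $\frac{87}{5} \approx 17.4$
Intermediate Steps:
$E = 4$
$a = -27$
$w{\left(o,W \right)} = -29$ ($w{\left(o,W \right)} = -2 - 27 = -29$)
$O = - \frac{3}{5}$ ($O = \left(-1\right) \left(- \frac{1}{5}\right) + 8 \left(- \frac{1}{10}\right) = \frac{1}{5} - \frac{4}{5} = - \frac{3}{5} \approx -0.6$)
$w{\left(E,65 \right)} O = \left(-29\right) \left(- \frac{3}{5}\right) = \frac{87}{5}$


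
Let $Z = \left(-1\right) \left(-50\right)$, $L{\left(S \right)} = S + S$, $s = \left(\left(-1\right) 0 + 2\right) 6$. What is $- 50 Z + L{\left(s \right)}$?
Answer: $-2476$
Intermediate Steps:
$s = 12$ ($s = \left(0 + 2\right) 6 = 2 \cdot 6 = 12$)
$L{\left(S \right)} = 2 S$
$Z = 50$
$- 50 Z + L{\left(s \right)} = \left(-50\right) 50 + 2 \cdot 12 = -2500 + 24 = -2476$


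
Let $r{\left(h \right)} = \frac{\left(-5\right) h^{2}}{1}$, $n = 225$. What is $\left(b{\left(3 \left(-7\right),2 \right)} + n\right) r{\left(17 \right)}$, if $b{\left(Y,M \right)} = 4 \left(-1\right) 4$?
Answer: $-302005$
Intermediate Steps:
$b{\left(Y,M \right)} = -16$ ($b{\left(Y,M \right)} = \left(-4\right) 4 = -16$)
$r{\left(h \right)} = - 5 h^{2}$ ($r{\left(h \right)} = - 5 h^{2} \cdot 1 = - 5 h^{2}$)
$\left(b{\left(3 \left(-7\right),2 \right)} + n\right) r{\left(17 \right)} = \left(-16 + 225\right) \left(- 5 \cdot 17^{2}\right) = 209 \left(\left(-5\right) 289\right) = 209 \left(-1445\right) = -302005$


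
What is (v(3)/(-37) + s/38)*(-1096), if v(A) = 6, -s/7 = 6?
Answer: 976536/703 ≈ 1389.1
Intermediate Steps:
s = -42 (s = -7*6 = -42)
(v(3)/(-37) + s/38)*(-1096) = (6/(-37) - 42/38)*(-1096) = (6*(-1/37) - 42*1/38)*(-1096) = (-6/37 - 21/19)*(-1096) = -891/703*(-1096) = 976536/703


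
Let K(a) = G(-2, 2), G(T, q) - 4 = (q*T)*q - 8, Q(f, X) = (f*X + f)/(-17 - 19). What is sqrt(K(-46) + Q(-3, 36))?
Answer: I*sqrt(321)/6 ≈ 2.9861*I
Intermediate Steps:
Q(f, X) = -f/36 - X*f/36 (Q(f, X) = (X*f + f)/(-36) = (f + X*f)*(-1/36) = -f/36 - X*f/36)
G(T, q) = -4 + T*q**2 (G(T, q) = 4 + ((q*T)*q - 8) = 4 + ((T*q)*q - 8) = 4 + (T*q**2 - 8) = 4 + (-8 + T*q**2) = -4 + T*q**2)
K(a) = -12 (K(a) = -4 - 2*2**2 = -4 - 2*4 = -4 - 8 = -12)
sqrt(K(-46) + Q(-3, 36)) = sqrt(-12 - 1/36*(-3)*(1 + 36)) = sqrt(-12 - 1/36*(-3)*37) = sqrt(-12 + 37/12) = sqrt(-107/12) = I*sqrt(321)/6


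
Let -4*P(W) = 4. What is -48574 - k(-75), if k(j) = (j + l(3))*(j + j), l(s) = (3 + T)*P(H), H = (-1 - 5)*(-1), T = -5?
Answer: -59524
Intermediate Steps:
H = 6 (H = -6*(-1) = 6)
P(W) = -1 (P(W) = -¼*4 = -1)
l(s) = 2 (l(s) = (3 - 5)*(-1) = -2*(-1) = 2)
k(j) = 2*j*(2 + j) (k(j) = (j + 2)*(j + j) = (2 + j)*(2*j) = 2*j*(2 + j))
-48574 - k(-75) = -48574 - 2*(-75)*(2 - 75) = -48574 - 2*(-75)*(-73) = -48574 - 1*10950 = -48574 - 10950 = -59524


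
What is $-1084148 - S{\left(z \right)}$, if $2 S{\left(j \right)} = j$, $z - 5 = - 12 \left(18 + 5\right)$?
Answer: $- \frac{2168025}{2} \approx -1.084 \cdot 10^{6}$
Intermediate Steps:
$z = -271$ ($z = 5 - 12 \left(18 + 5\right) = 5 - 276 = -271$)
$S{\left(j \right)} = \frac{j}{2}$
$-1084148 - S{\left(z \right)} = -1084148 - \frac{1}{2} \left(-271\right) = -1084148 - - \frac{271}{2} = -1084148 + \frac{271}{2} = - \frac{2168025}{2}$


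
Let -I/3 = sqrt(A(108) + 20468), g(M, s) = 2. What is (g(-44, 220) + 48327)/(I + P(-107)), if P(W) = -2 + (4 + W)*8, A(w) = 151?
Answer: -39919754/496705 + 434961*sqrt(2291)/496705 ≈ -38.455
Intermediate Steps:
I = -9*sqrt(2291) (I = -3*sqrt(151 + 20468) = -9*sqrt(2291) ≈ -430.78)
P(W) = 30 + 8*W (P(W) = -2 + (32 + 8*W) = 30 + 8*W)
(g(-44, 220) + 48327)/(I + P(-107)) = (2 + 48327)/(-9*sqrt(2291) + (30 + 8*(-107))) = 48329/(-9*sqrt(2291) + (30 - 856)) = 48329/(-9*sqrt(2291) - 826) = 48329/(-826 - 9*sqrt(2291))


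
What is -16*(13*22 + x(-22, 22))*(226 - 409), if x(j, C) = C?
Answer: 901824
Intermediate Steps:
-16*(13*22 + x(-22, 22))*(226 - 409) = -16*(13*22 + 22)*(226 - 409) = -16*(286 + 22)*(-183) = -4928*(-183) = -16*(-56364) = 901824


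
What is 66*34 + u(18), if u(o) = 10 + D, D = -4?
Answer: 2250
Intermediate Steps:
u(o) = 6 (u(o) = 10 - 4 = 6)
66*34 + u(18) = 66*34 + 6 = 2244 + 6 = 2250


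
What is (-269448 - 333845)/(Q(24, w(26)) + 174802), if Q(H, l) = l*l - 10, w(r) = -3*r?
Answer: -603293/180876 ≈ -3.3354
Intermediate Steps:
Q(H, l) = -10 + l² (Q(H, l) = l² - 10 = -10 + l²)
(-269448 - 333845)/(Q(24, w(26)) + 174802) = (-269448 - 333845)/((-10 + (-3*26)²) + 174802) = -603293/((-10 + (-78)²) + 174802) = -603293/((-10 + 6084) + 174802) = -603293/(6074 + 174802) = -603293/180876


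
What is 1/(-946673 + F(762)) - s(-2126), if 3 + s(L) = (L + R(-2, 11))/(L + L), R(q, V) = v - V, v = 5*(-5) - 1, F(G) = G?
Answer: 10020030971/4022013572 ≈ 2.4913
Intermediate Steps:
v = -26 (v = -25 - 1 = -26)
R(q, V) = -26 - V
s(L) = -3 + (-37 + L)/(2*L) (s(L) = -3 + (L + (-26 - 1*11))/(L + L) = -3 + (L + (-26 - 11))/((2*L)) = -3 + (L - 37)*(1/(2*L)) = -3 + (-37 + L)*(1/(2*L)) = -3 + (-37 + L)/(2*L))
1/(-946673 + F(762)) - s(-2126) = 1/(-946673 + 762) - (-37 - 5*(-2126))/(2*(-2126)) = 1/(-945911) - (-1)*(-37 + 10630)/(2*2126) = -1/945911 - (-1)*10593/(2*2126) = -1/945911 - 1*(-10593/4252) = -1/945911 + 10593/4252 = 10020030971/4022013572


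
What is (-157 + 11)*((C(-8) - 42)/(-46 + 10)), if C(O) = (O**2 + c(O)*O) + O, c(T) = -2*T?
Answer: -1387/3 ≈ -462.33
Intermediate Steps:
C(O) = O - O**2 (C(O) = (O**2 + (-2*O)*O) + O = (O**2 - 2*O**2) + O = -O**2 + O = O - O**2)
(-157 + 11)*((C(-8) - 42)/(-46 + 10)) = (-157 + 11)*((-8*(1 - 1*(-8)) - 42)/(-46 + 10)) = -146*(-8*(1 + 8) - 42)/(-36) = -146*(-8*9 - 42)*(-1)/36 = -146*(-72 - 42)*(-1)/36 = -(-16644)*(-1)/36 = -146*19/6 = -1387/3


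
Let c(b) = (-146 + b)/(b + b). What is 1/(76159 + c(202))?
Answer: 101/7692073 ≈ 1.3130e-5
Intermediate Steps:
c(b) = (-146 + b)/(2*b) (c(b) = (-146 + b)/((2*b)) = (-146 + b)*(1/(2*b)) = (-146 + b)/(2*b))
1/(76159 + c(202)) = 1/(76159 + (1/2)*(-146 + 202)/202) = 1/(76159 + (1/2)*(1/202)*56) = 1/(76159 + 14/101) = 1/(7692073/101) = 101/7692073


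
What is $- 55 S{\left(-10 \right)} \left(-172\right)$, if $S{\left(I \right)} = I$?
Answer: $-94600$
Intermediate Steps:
$- 55 S{\left(-10 \right)} \left(-172\right) = \left(-55\right) \left(-10\right) \left(-172\right) = 550 \left(-172\right) = -94600$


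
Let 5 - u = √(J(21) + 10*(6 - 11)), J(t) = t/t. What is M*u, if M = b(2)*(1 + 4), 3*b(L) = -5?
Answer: -125/3 + 175*I/3 ≈ -41.667 + 58.333*I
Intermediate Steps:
J(t) = 1
b(L) = -5/3 (b(L) = (⅓)*(-5) = -5/3)
M = -25/3 (M = -5*(1 + 4)/3 = -5/3*5 = -25/3 ≈ -8.3333)
u = 5 - 7*I (u = 5 - √(1 + 10*(6 - 11)) = 5 - √(1 + 10*(-5)) = 5 - √(1 - 50) = 5 - √(-49) = 5 - 7*I ≈ 5.0 - 7.0*I)
M*u = -25*(5 - 7*I)/3 = -125/3 + 175*I/3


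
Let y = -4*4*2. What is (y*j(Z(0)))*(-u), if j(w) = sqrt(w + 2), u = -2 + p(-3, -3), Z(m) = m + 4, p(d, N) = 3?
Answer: 32*sqrt(6) ≈ 78.384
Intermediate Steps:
Z(m) = 4 + m
u = 1 (u = -2 + 3 = 1)
j(w) = sqrt(2 + w)
y = -32 (y = -16*2 = -32)
(y*j(Z(0)))*(-u) = (-32*sqrt(2 + (4 + 0)))*(-1*1) = -32*sqrt(2 + 4)*(-1) = -32*sqrt(6)*(-1) = 32*sqrt(6)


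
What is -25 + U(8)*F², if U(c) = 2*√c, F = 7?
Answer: -25 + 196*√2 ≈ 252.19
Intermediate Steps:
-25 + U(8)*F² = -25 + (2*√8)*7² = -25 + (2*(2*√2))*49 = -25 + (4*√2)*49 = -25 + 196*√2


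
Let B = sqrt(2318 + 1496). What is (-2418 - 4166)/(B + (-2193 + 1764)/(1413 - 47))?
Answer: -3858316176/7116572143 - 12285454304*sqrt(3814)/7116572143 ≈ -107.16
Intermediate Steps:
B = sqrt(3814) ≈ 61.758
(-2418 - 4166)/(B + (-2193 + 1764)/(1413 - 47)) = (-2418 - 4166)/(sqrt(3814) + (-2193 + 1764)/(1413 - 47)) = -6584/(sqrt(3814) - 429/1366) = -6584/(-429/1366 + sqrt(3814))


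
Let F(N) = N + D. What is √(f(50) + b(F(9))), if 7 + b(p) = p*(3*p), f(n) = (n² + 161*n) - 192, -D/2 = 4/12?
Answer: √95034/3 ≈ 102.76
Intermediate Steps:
D = -⅔ (D = -8/12 = -2*⅓ = -⅔ ≈ -0.66667)
f(n) = -192 + n² + 161*n
F(N) = -⅔ + N (F(N) = N - ⅔ = -⅔ + N)
b(p) = -7 + 3*p² (b(p) = -7 + p*(3*p) = -7 + 3*p²)
√(f(50) + b(F(9))) = √((-192 + 50² + 161*50) + (-7 + 3*(-⅔ + 9)²)) = √((-192 + 2500 + 8050) + (-7 + 3*(25/3)²)) = √(10358 + (-7 + 3*(625/9))) = √(10358 + (-7 + 625/3)) = √(10358 + 604/3) = √(31678/3) = √95034/3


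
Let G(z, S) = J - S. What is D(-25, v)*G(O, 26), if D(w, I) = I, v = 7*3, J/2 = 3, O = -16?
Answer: -420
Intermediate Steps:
J = 6 (J = 2*3 = 6)
v = 21
G(z, S) = 6 - S
D(-25, v)*G(O, 26) = 21*(6 - 1*26) = 21*(6 - 26) = 21*(-20) = -420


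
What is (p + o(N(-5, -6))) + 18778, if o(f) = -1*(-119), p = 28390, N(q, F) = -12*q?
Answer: 47287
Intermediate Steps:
o(f) = 119
(p + o(N(-5, -6))) + 18778 = (28390 + 119) + 18778 = 28509 + 18778 = 47287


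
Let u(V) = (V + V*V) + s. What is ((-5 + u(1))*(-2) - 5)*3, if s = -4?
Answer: 27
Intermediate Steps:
u(V) = -4 + V + V² (u(V) = (V + V*V) - 4 = (V + V²) - 4 = -4 + V + V²)
((-5 + u(1))*(-2) - 5)*3 = ((-5 + (-4 + 1 + 1²))*(-2) - 5)*3 = ((-5 + (-4 + 1 + 1))*(-2) - 5)*3 = ((-5 - 2)*(-2) - 5)*3 = (-7*(-2) - 5)*3 = (14 - 5)*3 = 9*3 = 27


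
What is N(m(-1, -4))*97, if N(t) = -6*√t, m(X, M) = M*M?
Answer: -2328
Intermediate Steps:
m(X, M) = M²
N(m(-1, -4))*97 = -6*√((-4)²)*97 = -6*√16*97 = -6*4*97 = -24*97 = -2328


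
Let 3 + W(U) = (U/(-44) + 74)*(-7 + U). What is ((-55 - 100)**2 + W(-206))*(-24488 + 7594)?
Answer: -1349670107/11 ≈ -1.2270e+8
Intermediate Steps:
W(U) = -3 + (-7 + U)*(74 - U/44) (W(U) = -3 + (U/(-44) + 74)*(-7 + U) = -3 + (U*(-1/44) + 74)*(-7 + U) = -3 + (-U/44 + 74)*(-7 + U) = -3 + (74 - U/44)*(-7 + U) = -3 + (-7 + U)*(74 - U/44))
((-55 - 100)**2 + W(-206))*(-24488 + 7594) = ((-55 - 100)**2 + (-521 - 1/44*(-206)**2 + (3263/44)*(-206)))*(-24488 + 7594) = ((-155)**2 + (-521 - 1/44*42436 - 336089/22))*(-16894) = (24025 + (-521 - 10609/11 - 336089/22))*(-16894) = (24025 - 368769/22)*(-16894) = (159781/22)*(-16894) = -1349670107/11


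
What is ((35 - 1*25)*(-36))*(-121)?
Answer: 43560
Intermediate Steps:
((35 - 1*25)*(-36))*(-121) = ((35 - 25)*(-36))*(-121) = (10*(-36))*(-121) = -360*(-121) = 43560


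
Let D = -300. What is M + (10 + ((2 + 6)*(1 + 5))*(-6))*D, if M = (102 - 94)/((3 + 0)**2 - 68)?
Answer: 4920592/59 ≈ 83400.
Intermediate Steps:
M = -8/59 (M = 8/(3**2 - 68) = 8/(9 - 68) = 8/(-59) = 8*(-1/59) = -8/59 ≈ -0.13559)
M + (10 + ((2 + 6)*(1 + 5))*(-6))*D = -8/59 + (10 + ((2 + 6)*(1 + 5))*(-6))*(-300) = -8/59 + (10 + (8*6)*(-6))*(-300) = -8/59 + (10 + 48*(-6))*(-300) = -8/59 + (10 - 288)*(-300) = -8/59 - 278*(-300) = -8/59 + 83400 = 4920592/59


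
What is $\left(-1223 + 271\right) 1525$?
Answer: $-1451800$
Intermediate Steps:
$\left(-1223 + 271\right) 1525 = \left(-952\right) 1525 = -1451800$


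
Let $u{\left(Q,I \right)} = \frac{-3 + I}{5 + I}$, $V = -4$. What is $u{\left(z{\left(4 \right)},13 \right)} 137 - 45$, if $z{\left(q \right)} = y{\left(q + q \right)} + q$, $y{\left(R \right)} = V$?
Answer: $\frac{280}{9} \approx 31.111$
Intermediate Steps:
$y{\left(R \right)} = -4$
$z{\left(q \right)} = -4 + q$
$u{\left(Q,I \right)} = \frac{-3 + I}{5 + I}$
$u{\left(z{\left(4 \right)},13 \right)} 137 - 45 = \frac{-3 + 13}{5 + 13} \cdot 137 - 45 = \frac{1}{18} \cdot 10 \cdot 137 - 45 = \frac{5}{9} \cdot 137 - 45 = \frac{685}{9} - 45 = \frac{280}{9}$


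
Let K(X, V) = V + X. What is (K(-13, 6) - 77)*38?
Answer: -3192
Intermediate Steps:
(K(-13, 6) - 77)*38 = ((6 - 13) - 77)*38 = (-7 - 77)*38 = -84*38 = -3192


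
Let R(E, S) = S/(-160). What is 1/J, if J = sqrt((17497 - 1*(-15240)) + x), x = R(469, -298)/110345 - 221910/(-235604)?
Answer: 20*sqrt(22126973233604953159033881)/17022239147776449 ≈ 0.0055268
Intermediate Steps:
R(E, S) = -S/160 (R(E, S) = S*(-1/160) = -S/160)
x = 489741955249/519954467600 (x = -1/160*(-298)/110345 - 221910/(-235604) = (149/80)*(1/110345) - 221910*(-1/235604) = 149/8827600 + 110955/117802 = 489741955249/519954467600 ≈ 0.94189)
J = sqrt(22126973233604953159033881)/25997723380 (J = sqrt((17497 - 1*(-15240)) + 489741955249/519954467600) = sqrt((17497 + 15240) + 489741955249/519954467600) = sqrt(32737 + 489741955249/519954467600) = sqrt(17022239147776449/519954467600) = sqrt(22126973233604953159033881)/25997723380 ≈ 180.94)
1/J = 1/(sqrt(22126973233604953159033881)/25997723380) = 20*sqrt(22126973233604953159033881)/17022239147776449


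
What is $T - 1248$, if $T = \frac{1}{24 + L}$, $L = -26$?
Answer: $- \frac{2497}{2} \approx -1248.5$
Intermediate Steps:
$T = - \frac{1}{2}$ ($T = \frac{1}{24 - 26} = \frac{1}{-2} = - \frac{1}{2} \approx -0.5$)
$T - 1248 = - \frac{1}{2} - 1248 = - \frac{2497}{2}$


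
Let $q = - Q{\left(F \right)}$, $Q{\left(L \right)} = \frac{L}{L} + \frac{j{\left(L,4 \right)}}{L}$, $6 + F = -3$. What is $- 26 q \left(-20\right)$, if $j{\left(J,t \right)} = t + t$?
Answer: $- \frac{520}{9} \approx -57.778$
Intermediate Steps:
$F = -9$ ($F = -6 - 3 = -9$)
$j{\left(J,t \right)} = 2 t$
$Q{\left(L \right)} = 1 + \frac{8}{L}$ ($Q{\left(L \right)} = \frac{L}{L} + \frac{2 \cdot 4}{L} = 1 + \frac{8}{L}$)
$q = - \frac{1}{9}$ ($q = - \frac{8 - 9}{-9} = - \frac{\left(-1\right) \left(-1\right)}{9} = \left(-1\right) \frac{1}{9} = - \frac{1}{9} \approx -0.11111$)
$- 26 q \left(-20\right) = \left(-26\right) \left(- \frac{1}{9}\right) \left(-20\right) = \frac{26}{9} \left(-20\right) = - \frac{520}{9}$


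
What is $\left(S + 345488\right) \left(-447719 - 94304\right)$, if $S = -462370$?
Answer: $63352732286$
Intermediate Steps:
$\left(S + 345488\right) \left(-447719 - 94304\right) = \left(-462370 + 345488\right) \left(-447719 - 94304\right) = \left(-116882\right) \left(-542023\right) = 63352732286$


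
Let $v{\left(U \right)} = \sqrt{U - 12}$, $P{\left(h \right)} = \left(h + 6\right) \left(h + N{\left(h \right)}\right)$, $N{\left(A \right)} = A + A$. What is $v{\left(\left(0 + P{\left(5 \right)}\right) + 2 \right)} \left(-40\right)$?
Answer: $- 40 \sqrt{155} \approx -498.0$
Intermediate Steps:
$N{\left(A \right)} = 2 A$
$P{\left(h \right)} = 3 h \left(6 + h\right)$ ($P{\left(h \right)} = \left(h + 6\right) \left(h + 2 h\right) = \left(6 + h\right) 3 h = 3 h \left(6 + h\right)$)
$v{\left(U \right)} = \sqrt{-12 + U}$
$v{\left(\left(0 + P{\left(5 \right)}\right) + 2 \right)} \left(-40\right) = \sqrt{-12 + \left(\left(0 + 3 \cdot 5 \left(6 + 5\right)\right) + 2\right)} \left(-40\right) = \sqrt{-12 + \left(\left(0 + 3 \cdot 5 \cdot 11\right) + 2\right)} \left(-40\right) = \sqrt{-12 + \left(\left(0 + 165\right) + 2\right)} \left(-40\right) = \sqrt{-12 + \left(165 + 2\right)} \left(-40\right) = \sqrt{-12 + 167} \left(-40\right) = \sqrt{155} \left(-40\right) = - 40 \sqrt{155}$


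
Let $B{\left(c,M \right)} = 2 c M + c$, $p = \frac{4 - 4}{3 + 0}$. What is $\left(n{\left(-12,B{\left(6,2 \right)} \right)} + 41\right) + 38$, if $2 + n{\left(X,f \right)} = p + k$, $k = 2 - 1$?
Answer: $78$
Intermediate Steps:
$k = 1$ ($k = 2 - 1 = 1$)
$p = 0$ ($p = \frac{0}{3} = 0 \cdot \frac{1}{3} = 0$)
$B{\left(c,M \right)} = c + 2 M c$ ($B{\left(c,M \right)} = 2 M c + c = c + 2 M c$)
$n{\left(X,f \right)} = -1$ ($n{\left(X,f \right)} = -2 + \left(0 + 1\right) = -2 + 1 = -1$)
$\left(n{\left(-12,B{\left(6,2 \right)} \right)} + 41\right) + 38 = \left(-1 + 41\right) + 38 = 40 + 38 = 78$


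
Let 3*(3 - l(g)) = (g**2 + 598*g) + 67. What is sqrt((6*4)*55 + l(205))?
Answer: I*sqrt(53571) ≈ 231.45*I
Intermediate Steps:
l(g) = -58/3 - 598*g/3 - g**2/3 (l(g) = 3 - ((g**2 + 598*g) + 67)/3 = 3 - (67 + g**2 + 598*g)/3 = 3 + (-67/3 - 598*g/3 - g**2/3) = -58/3 - 598*g/3 - g**2/3)
sqrt((6*4)*55 + l(205)) = sqrt((6*4)*55 + (-58/3 - 598/3*205 - 1/3*205**2)) = sqrt(24*55 + (-58/3 - 122590/3 - 1/3*42025)) = sqrt(1320 + (-58/3 - 122590/3 - 42025/3)) = sqrt(1320 - 54891) = sqrt(-53571) = I*sqrt(53571)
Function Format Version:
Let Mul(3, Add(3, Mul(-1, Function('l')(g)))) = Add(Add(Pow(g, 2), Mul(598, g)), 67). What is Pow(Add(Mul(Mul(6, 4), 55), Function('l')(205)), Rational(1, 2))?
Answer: Mul(I, Pow(53571, Rational(1, 2))) ≈ Mul(231.45, I)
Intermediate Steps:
Function('l')(g) = Add(Rational(-58, 3), Mul(Rational(-598, 3), g), Mul(Rational(-1, 3), Pow(g, 2))) (Function('l')(g) = Add(3, Mul(Rational(-1, 3), Add(Add(Pow(g, 2), Mul(598, g)), 67))) = Add(3, Mul(Rational(-1, 3), Add(67, Pow(g, 2), Mul(598, g)))) = Add(3, Add(Rational(-67, 3), Mul(Rational(-598, 3), g), Mul(Rational(-1, 3), Pow(g, 2)))) = Add(Rational(-58, 3), Mul(Rational(-598, 3), g), Mul(Rational(-1, 3), Pow(g, 2))))
Pow(Add(Mul(Mul(6, 4), 55), Function('l')(205)), Rational(1, 2)) = Pow(Add(Mul(Mul(6, 4), 55), Add(Rational(-58, 3), Mul(Rational(-598, 3), 205), Mul(Rational(-1, 3), Pow(205, 2)))), Rational(1, 2)) = Pow(Add(Mul(24, 55), Add(Rational(-58, 3), Rational(-122590, 3), Mul(Rational(-1, 3), 42025))), Rational(1, 2)) = Pow(Add(1320, Add(Rational(-58, 3), Rational(-122590, 3), Rational(-42025, 3))), Rational(1, 2)) = Pow(Add(1320, -54891), Rational(1, 2)) = Pow(-53571, Rational(1, 2)) = Mul(I, Pow(53571, Rational(1, 2)))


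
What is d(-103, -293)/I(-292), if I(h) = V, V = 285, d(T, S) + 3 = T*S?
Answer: 30176/285 ≈ 105.88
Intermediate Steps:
d(T, S) = -3 + S*T (d(T, S) = -3 + T*S = -3 + S*T)
I(h) = 285
d(-103, -293)/I(-292) = (-3 - 293*(-103))/285 = (-3 + 30179)*(1/285) = 30176*(1/285) = 30176/285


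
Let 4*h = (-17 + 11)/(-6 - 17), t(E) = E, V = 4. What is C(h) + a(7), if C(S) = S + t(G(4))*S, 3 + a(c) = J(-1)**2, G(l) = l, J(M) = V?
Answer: 613/46 ≈ 13.326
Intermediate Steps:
J(M) = 4
a(c) = 13 (a(c) = -3 + 4**2 = -3 + 16 = 13)
h = 3/46 (h = ((-17 + 11)/(-6 - 17))/4 = (-6/(-23))/4 = (-6*(-1/23))/4 = (1/4)*(6/23) = 3/46 ≈ 0.065217)
C(S) = 5*S (C(S) = S + 4*S = 5*S)
C(h) + a(7) = 5*(3/46) + 13 = 15/46 + 13 = 613/46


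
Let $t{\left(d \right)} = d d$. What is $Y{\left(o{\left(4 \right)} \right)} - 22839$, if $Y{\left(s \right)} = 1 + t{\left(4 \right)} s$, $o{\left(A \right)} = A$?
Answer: $-22774$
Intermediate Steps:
$t{\left(d \right)} = d^{2}$
$Y{\left(s \right)} = 1 + 16 s$ ($Y{\left(s \right)} = 1 + 4^{2} s = 1 + 16 s$)
$Y{\left(o{\left(4 \right)} \right)} - 22839 = \left(1 + 16 \cdot 4\right) - 22839 = \left(1 + 64\right) - 22839 = 65 - 22839 = -22774$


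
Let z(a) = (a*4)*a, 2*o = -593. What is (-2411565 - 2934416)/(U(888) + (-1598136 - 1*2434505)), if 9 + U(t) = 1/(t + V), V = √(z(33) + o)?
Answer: 16912285773348859297/12757495622365914851 - 5345981*√16238/25514991244731829702 ≈ 1.3257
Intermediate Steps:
o = -593/2 (o = (½)*(-593) = -593/2 ≈ -296.50)
z(a) = 4*a² (z(a) = (4*a)*a = 4*a²)
V = √16238/2 (V = √(4*33² - 593/2) = √(4*1089 - 593/2) = √(4356 - 593/2) = √(8119/2) = √16238/2 ≈ 63.714)
U(t) = -9 + 1/(t + √16238/2)
(-2411565 - 2934416)/(U(888) + (-1598136 - 1*2434505)) = (-2411565 - 2934416)/((2 - 18*888 - 9*√16238)/(√16238 + 2*888) + (-1598136 - 1*2434505)) = -5345981/((2 - 15984 - 9*√16238)/(√16238 + 1776) + (-1598136 - 2434505)) = -5345981/((-15982 - 9*√16238)/(1776 + √16238) - 4032641) = -5345981/(-4032641 + (-15982 - 9*√16238)/(1776 + √16238))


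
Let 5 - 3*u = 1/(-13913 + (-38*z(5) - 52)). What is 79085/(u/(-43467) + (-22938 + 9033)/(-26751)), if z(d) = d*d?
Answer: 1371567119217714675/9014089796833 ≈ 1.5216e+5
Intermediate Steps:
z(d) = d²
u = 74576/44745 (u = 5/3 - 1/(3*(-13913 + (-38*5² - 52))) = 5/3 - 1/(3*(-13913 + (-38*25 - 52))) = 5/3 - 1/(3*(-13913 + (-950 - 52))) = 5/3 - 1/(3*(-13913 - 1002)) = 5/3 - ⅓/(-14915) = 5/3 - ⅓*(-1/14915) = 5/3 + 1/44745 = 74576/44745 ≈ 1.6667)
79085/(u/(-43467) + (-22938 + 9033)/(-26751)) = 79085/((74576/44745)/(-43467) + (-22938 + 9033)/(-26751)) = 79085/((74576/44745)*(-1/43467) - 13905*(-1/26751)) = 79085/(-74576/1944930915 + 4635/8917) = 79085/(9014089796833/17342948969055) = 79085*(17342948969055/9014089796833) = 1371567119217714675/9014089796833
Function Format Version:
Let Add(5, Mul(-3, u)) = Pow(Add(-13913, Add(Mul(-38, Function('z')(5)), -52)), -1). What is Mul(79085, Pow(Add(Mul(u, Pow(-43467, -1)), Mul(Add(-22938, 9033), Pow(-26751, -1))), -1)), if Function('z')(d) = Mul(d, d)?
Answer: Rational(1371567119217714675, 9014089796833) ≈ 1.5216e+5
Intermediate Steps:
Function('z')(d) = Pow(d, 2)
u = Rational(74576, 44745) (u = Add(Rational(5, 3), Mul(Rational(-1, 3), Pow(Add(-13913, Add(Mul(-38, Pow(5, 2)), -52)), -1))) = Add(Rational(5, 3), Mul(Rational(-1, 3), Pow(Add(-13913, Add(Mul(-38, 25), -52)), -1))) = Add(Rational(5, 3), Mul(Rational(-1, 3), Pow(Add(-13913, Add(-950, -52)), -1))) = Add(Rational(5, 3), Mul(Rational(-1, 3), Pow(Add(-13913, -1002), -1))) = Add(Rational(5, 3), Mul(Rational(-1, 3), Pow(-14915, -1))) = Add(Rational(5, 3), Mul(Rational(-1, 3), Rational(-1, 14915))) = Add(Rational(5, 3), Rational(1, 44745)) = Rational(74576, 44745) ≈ 1.6667)
Mul(79085, Pow(Add(Mul(u, Pow(-43467, -1)), Mul(Add(-22938, 9033), Pow(-26751, -1))), -1)) = Mul(79085, Pow(Add(Mul(Rational(74576, 44745), Pow(-43467, -1)), Mul(Add(-22938, 9033), Pow(-26751, -1))), -1)) = Mul(79085, Pow(Add(Mul(Rational(74576, 44745), Rational(-1, 43467)), Mul(-13905, Rational(-1, 26751))), -1)) = Mul(79085, Pow(Add(Rational(-74576, 1944930915), Rational(4635, 8917)), -1)) = Mul(79085, Pow(Rational(9014089796833, 17342948969055), -1)) = Mul(79085, Rational(17342948969055, 9014089796833)) = Rational(1371567119217714675, 9014089796833)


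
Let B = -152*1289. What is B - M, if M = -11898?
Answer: -184030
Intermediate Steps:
B = -195928
B - M = -195928 - 1*(-11898) = -195928 + 11898 = -184030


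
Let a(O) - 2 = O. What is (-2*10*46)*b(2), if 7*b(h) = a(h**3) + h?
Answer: -11040/7 ≈ -1577.1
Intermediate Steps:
a(O) = 2 + O
b(h) = 2/7 + h/7 + h**3/7 (b(h) = ((2 + h**3) + h)/7 = (2 + h + h**3)/7 = 2/7 + h/7 + h**3/7)
(-2*10*46)*b(2) = (-2*10*46)*(2/7 + (1/7)*2 + (1/7)*2**3) = (-20*46)*(2/7 + 2/7 + (1/7)*8) = -920*(2/7 + 2/7 + 8/7) = -920*12/7 = -11040/7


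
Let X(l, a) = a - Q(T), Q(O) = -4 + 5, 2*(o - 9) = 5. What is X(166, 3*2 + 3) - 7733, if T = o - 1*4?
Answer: -7725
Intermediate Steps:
o = 23/2 (o = 9 + (½)*5 = 9 + 5/2 = 23/2 ≈ 11.500)
T = 15/2 (T = 23/2 - 1*4 = 23/2 - 4 = 15/2 ≈ 7.5000)
Q(O) = 1
X(l, a) = -1 + a (X(l, a) = a - 1*1 = a - 1 = -1 + a)
X(166, 3*2 + 3) - 7733 = (-1 + (3*2 + 3)) - 7733 = (-1 + (6 + 3)) - 7733 = (-1 + 9) - 7733 = 8 - 7733 = -7725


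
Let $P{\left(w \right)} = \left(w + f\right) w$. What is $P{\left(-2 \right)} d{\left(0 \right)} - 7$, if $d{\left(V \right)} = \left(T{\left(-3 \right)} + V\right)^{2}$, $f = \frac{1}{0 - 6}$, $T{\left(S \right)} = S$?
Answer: $32$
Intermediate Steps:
$f = - \frac{1}{6}$ ($f = \frac{1}{0 - 6} = \frac{1}{-6} = - \frac{1}{6} \approx -0.16667$)
$P{\left(w \right)} = w \left(- \frac{1}{6} + w\right)$ ($P{\left(w \right)} = \left(w - \frac{1}{6}\right) w = \left(- \frac{1}{6} + w\right) w = w \left(- \frac{1}{6} + w\right)$)
$d{\left(V \right)} = \left(-3 + V\right)^{2}$
$P{\left(-2 \right)} d{\left(0 \right)} - 7 = - 2 \left(- \frac{1}{6} - 2\right) \left(-3 + 0\right)^{2} - 7 = \left(-2\right) \left(- \frac{13}{6}\right) \left(-3\right)^{2} - 7 = \frac{13}{3} \cdot 9 - 7 = 39 - 7 = 32$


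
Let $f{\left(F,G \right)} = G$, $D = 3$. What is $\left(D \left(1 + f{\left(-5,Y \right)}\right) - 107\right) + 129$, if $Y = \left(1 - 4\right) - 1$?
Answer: $13$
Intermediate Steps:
$Y = -4$ ($Y = -3 - 1 = -4$)
$\left(D \left(1 + f{\left(-5,Y \right)}\right) - 107\right) + 129 = \left(3 \left(1 - 4\right) - 107\right) + 129 = \left(3 \left(-3\right) - 107\right) + 129 = \left(-9 - 107\right) + 129 = -116 + 129 = 13$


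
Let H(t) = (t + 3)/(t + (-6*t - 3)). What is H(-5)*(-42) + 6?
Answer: 108/11 ≈ 9.8182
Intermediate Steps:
H(t) = (3 + t)/(-3 - 5*t) (H(t) = (3 + t)/(t + (-3 - 6*t)) = (3 + t)/(-3 - 5*t))
H(-5)*(-42) + 6 = ((-3 - 1*(-5))/(3 + 5*(-5)))*(-42) + 6 = ((-3 + 5)/(3 - 25))*(-42) + 6 = (2/(-22))*(-42) + 6 = -1/22*2*(-42) + 6 = -1/11*(-42) + 6 = 42/11 + 6 = 108/11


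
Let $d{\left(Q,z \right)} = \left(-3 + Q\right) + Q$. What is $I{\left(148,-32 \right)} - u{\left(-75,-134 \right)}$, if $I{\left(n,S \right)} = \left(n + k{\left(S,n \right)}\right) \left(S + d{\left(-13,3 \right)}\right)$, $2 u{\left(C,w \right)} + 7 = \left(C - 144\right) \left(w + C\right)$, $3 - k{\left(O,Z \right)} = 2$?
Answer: $-31971$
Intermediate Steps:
$k{\left(O,Z \right)} = 1$ ($k{\left(O,Z \right)} = 3 - 2 = 1$)
$u{\left(C,w \right)} = - \frac{7}{2} + \frac{\left(-144 + C\right) \left(C + w\right)}{2}$ ($u{\left(C,w \right)} = - \frac{7}{2} + \frac{\left(C - 144\right) \left(w + C\right)}{2} = - \frac{7}{2} + \frac{\left(C - 144\right) \left(C + w\right)}{2} = - \frac{7}{2} + \frac{\left(-144 + C\right) \left(C + w\right)}{2}$)
$d{\left(Q,z \right)} = -3 + 2 Q$
$I{\left(n,S \right)} = \left(1 + n\right) \left(-29 + S\right)$ ($I{\left(n,S \right)} = \left(n + 1\right) \left(S + \left(-3 + 2 \left(-13\right)\right)\right) = \left(1 + n\right) \left(S - 29\right) = \left(1 + n\right) \left(-29 + S\right)$)
$I{\left(148,-32 \right)} - u{\left(-75,-134 \right)} = \left(-29 - 32 - 4292 - 4736\right) - \left(- \frac{7}{2} + \frac{\left(-75\right)^{2}}{2} - -5400 - -9648 + \frac{1}{2} \left(-75\right) \left(-134\right)\right) = \left(-29 - 32 - 4292 - 4736\right) - \left(- \frac{7}{2} + \frac{1}{2} \cdot 5625 + 5400 + 9648 + 5025\right) = -9089 - \left(- \frac{7}{2} + \frac{5625}{2} + 5400 + 9648 + 5025\right) = -9089 - 22882 = -31971$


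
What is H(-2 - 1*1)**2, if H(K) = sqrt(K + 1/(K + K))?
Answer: -19/6 ≈ -3.1667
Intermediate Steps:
H(K) = sqrt(K + 1/(2*K))
H(-2 - 1*1)**2 = (sqrt(2/(-2 - 1*1) + 4*(-2 - 1*1))/2)**2 = (sqrt(2/(-2 - 1) + 4*(-2 - 1))/2)**2 = (sqrt(2/(-3) + 4*(-3))/2)**2 = (sqrt(2*(-1/3) - 12)/2)**2 = (sqrt(-2/3 - 12)/2)**2 = (sqrt(-38/3)/2)**2 = ((I*sqrt(114)/3)/2)**2 = (I*sqrt(114)/6)**2 = -19/6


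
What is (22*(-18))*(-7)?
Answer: 2772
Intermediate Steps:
(22*(-18))*(-7) = -396*(-7) = 2772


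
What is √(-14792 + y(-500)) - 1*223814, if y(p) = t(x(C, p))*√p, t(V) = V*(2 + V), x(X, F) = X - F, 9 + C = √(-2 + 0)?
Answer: -223814 + √(-14792 - 9840*√10 + 2420610*I*√5) ≈ -2.2218e+5 + 1652.1*I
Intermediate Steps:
C = -9 + I*√2 (C = -9 + √(-2 + 0) = -9 + √(-2) = -9 + I*√2 ≈ -9.0 + 1.4142*I)
y(p) = √p*(-9 - p + I*√2)*(-7 - p + I*√2) (y(p) = (((-9 + I*√2) - p)*(2 + ((-9 + I*√2) - p)))*√p = ((-9 - p + I*√2)*(2 + (-9 - p + I*√2)))*√p = ((-9 - p + I*√2)*(-7 - p + I*√2))*√p = √p*(-9 - p + I*√2)*(-7 - p + I*√2))
√(-14792 + y(-500)) - 1*223814 = √(-14792 + √(-500)*(7 - 500 - I*√2)*(9 - 500 - I*√2)) - 1*223814 = √(-14792 + (10*I*√5)*(-493 - I*√2)*(-491 - I*√2)) - 223814 = √(-14792 + 10*I*√5*(-493 - I*√2)*(-491 - I*√2)) - 223814 = -223814 + √(-14792 + 10*I*√5*(-493 - I*√2)*(-491 - I*√2))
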